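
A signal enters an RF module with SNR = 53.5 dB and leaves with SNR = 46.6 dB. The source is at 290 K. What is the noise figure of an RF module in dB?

6.9 dB

NF (dB) = SNR_in(dB) − SNR_out(dB) when the source is at T₀
NF = 53.5 − 46.6 = 6.9 dB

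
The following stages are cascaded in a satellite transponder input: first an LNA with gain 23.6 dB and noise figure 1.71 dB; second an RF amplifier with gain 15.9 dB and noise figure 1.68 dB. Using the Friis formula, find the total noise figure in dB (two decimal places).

Convert to linear (a loss of L dB is a gain of −L dB): F_i = 10^(NF_i/10), G_i = 10^(G_i,dB/10)
  Stage 1: F_1 = 10^(1.71/10) = 1.483, G_1 = 10^(23.6/10) = 229.1
  Stage 2: F_2 = 10^(1.68/10) = 1.472, G_2 = 10^(15.9/10) = 38.90
Friis cascade:
  F = 1.483 + (1.472 − 1)/229.1 = 1.485
NF = 10 log₁₀(1.485) = 1.72 dB

1.72 dB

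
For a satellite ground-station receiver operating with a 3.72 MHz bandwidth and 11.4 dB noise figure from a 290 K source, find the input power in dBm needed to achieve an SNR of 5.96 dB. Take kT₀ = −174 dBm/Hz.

−90.9 dBm

Sensitivity = −174 + 10 log₁₀(B) + NF + SNR_min
= −174 + 65.71 + 11.4 + 5.96
= −90.93 dBm → −90.9 dBm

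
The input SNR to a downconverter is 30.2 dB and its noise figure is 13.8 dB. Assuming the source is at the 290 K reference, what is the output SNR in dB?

16.4 dB

By definition F = SNR_in/SNR_out, so in dB: SNR_out = SNR_in − NF
SNR_out = 30.2 − 13.8 = 16.4 dB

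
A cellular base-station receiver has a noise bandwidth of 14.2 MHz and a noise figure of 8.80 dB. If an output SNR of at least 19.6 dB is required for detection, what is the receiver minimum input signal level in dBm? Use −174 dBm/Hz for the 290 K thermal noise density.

Sensitivity = −174 + 10 log₁₀(B) + NF + SNR_min
= −174 + 71.52 + 8.80 + 19.6
= −74.08 dBm → −74.1 dBm

−74.1 dBm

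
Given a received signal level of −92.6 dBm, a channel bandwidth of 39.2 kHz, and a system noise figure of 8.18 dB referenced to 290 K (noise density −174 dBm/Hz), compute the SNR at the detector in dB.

27.3 dB

Noise floor: N = −174 + 10 log₁₀(B) + NF
10 log₁₀(3.92×10⁴) = 45.93 dB
N = −174 + 45.93 + 8.18 = −119.89 dBm
SNR = P_sig − N = −92.6 − (−119.89) = 27.29 dB → 27.3 dB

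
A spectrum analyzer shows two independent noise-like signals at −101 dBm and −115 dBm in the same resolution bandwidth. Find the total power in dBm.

−100.8 dBm

Convert to linear, add, convert back:
P₁ = 7.94×10⁻¹⁴ W, P₂ = 3.16×10⁻¹⁵ W
P_tot = 8.26×10⁻¹⁴ W → 10 log₁₀(P_tot / 10⁻³) = −100.8 dBm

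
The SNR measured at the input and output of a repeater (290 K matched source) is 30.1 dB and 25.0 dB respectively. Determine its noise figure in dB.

5.1 dB

NF (dB) = SNR_in(dB) − SNR_out(dB) when the source is at T₀
NF = 30.1 − 25.0 = 5.1 dB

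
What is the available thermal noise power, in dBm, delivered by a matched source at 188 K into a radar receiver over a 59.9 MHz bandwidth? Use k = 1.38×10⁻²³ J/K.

P_n = kTB = 1.38×10⁻²³ × 188 × 5.99×10⁷ = 1.55×10⁻¹³ W
In dBm: 10 log₁₀(1.55×10⁻¹³ / 10⁻³) = −98.1 dBm

−98.1 dBm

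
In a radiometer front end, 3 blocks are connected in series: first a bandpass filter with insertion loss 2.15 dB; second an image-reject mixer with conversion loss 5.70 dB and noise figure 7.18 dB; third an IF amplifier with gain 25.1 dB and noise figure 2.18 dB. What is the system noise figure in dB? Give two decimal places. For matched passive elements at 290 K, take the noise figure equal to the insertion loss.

Convert to linear (a loss of L dB is a gain of −L dB): F_i = 10^(NF_i/10), G_i = 10^(G_i,dB/10)
  Stage 1: F_1 = 10^(2.15/10) = 1.641, G_1 = 10^(−2.15/10) = 0.6095
  Stage 2: F_2 = 10^(7.18/10) = 5.224, G_2 = 10^(−5.70/10) = 0.2692
  Stage 3: F_3 = 10^(2.18/10) = 1.652, G_3 = 10^(25.1/10) = 323.6
Friis cascade:
  F = 1.641 + (5.224 − 1)/0.6095 + (1.652 − 1)/0.1641 = 12.54
NF = 10 log₁₀(12.54) = 10.98 dB

10.98 dB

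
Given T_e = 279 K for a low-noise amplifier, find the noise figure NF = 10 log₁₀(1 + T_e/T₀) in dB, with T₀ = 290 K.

2.93 dB

F = 1 + T_e/T₀ = 1 + 279/290 = 1.96207
NF = 10 log₁₀(1.96207) = 2.93 dB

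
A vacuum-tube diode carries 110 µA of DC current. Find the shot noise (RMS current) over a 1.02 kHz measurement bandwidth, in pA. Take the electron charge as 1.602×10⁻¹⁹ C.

I_n = √(2qI·B)
2qI·B = 2 × 1.602×10⁻¹⁹ × 1.10×10⁻⁴ × 1.02×10³ = 3.59×10⁻²⁰ A²
I_n = √(3.59×10⁻²⁰) = 1.90×10⁻¹⁰ A = 190 pA

190 pA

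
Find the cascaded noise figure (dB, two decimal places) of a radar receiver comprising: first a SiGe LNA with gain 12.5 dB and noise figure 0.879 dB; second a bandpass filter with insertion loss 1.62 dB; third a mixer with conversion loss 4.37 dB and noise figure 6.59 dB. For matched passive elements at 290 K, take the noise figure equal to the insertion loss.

Convert to linear (a loss of L dB is a gain of −L dB): F_i = 10^(NF_i/10), G_i = 10^(G_i,dB/10)
  Stage 1: F_1 = 10^(0.879/10) = 1.224, G_1 = 10^(12.5/10) = 17.78
  Stage 2: F_2 = 10^(1.62/10) = 1.452, G_2 = 10^(−1.62/10) = 0.6887
  Stage 3: F_3 = 10^(6.59/10) = 4.560, G_3 = 10^(−4.37/10) = 0.3656
Friis cascade:
  F = 1.224 + (1.452 − 1)/17.78 + (4.560 − 1)/12.25 = 1.540
NF = 10 log₁₀(1.540) = 1.88 dB

1.88 dB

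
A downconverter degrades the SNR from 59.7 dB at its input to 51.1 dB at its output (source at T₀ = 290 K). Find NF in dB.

8.6 dB

NF (dB) = SNR_in(dB) − SNR_out(dB) when the source is at T₀
NF = 59.7 − 51.1 = 8.6 dB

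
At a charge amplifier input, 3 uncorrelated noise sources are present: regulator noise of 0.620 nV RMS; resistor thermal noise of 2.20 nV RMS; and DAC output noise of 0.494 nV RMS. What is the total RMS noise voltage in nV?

Uncorrelated sources add in power (mean-square): V_tot = √(ΣV_i²)
V_tot = √[(6.20×10⁻¹⁰)² + (2.20×10⁻⁹)² + (4.94×10⁻¹⁰)²] = 2.34×10⁻⁹ V = 2.34 nV

2.34 nV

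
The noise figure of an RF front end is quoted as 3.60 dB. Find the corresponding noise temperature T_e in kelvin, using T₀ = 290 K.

374 K

F = 10^(3.60/10) = 2.29087
T_e = (F − 1)·T₀ = (2.29087 − 1) × 290 = 374 K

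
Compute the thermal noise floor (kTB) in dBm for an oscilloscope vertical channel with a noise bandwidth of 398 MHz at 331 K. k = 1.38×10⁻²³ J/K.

−87.4 dBm

P_n = kTB = 1.38×10⁻²³ × 331 × 3.98×10⁸ = 1.82×10⁻¹² W
In dBm: 10 log₁₀(1.82×10⁻¹² / 10⁻³) = −87.4 dBm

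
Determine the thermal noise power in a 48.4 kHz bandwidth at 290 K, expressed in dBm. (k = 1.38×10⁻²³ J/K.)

−127.1 dBm

P_n = kTB = 1.38×10⁻²³ × 290 × 4.84×10⁴ = 1.94×10⁻¹⁶ W
In dBm: 10 log₁₀(1.94×10⁻¹⁶ / 10⁻³) = −127.1 dBm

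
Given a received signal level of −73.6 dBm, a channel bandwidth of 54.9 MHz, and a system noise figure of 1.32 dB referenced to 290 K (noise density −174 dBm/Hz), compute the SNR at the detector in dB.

21.7 dB

Noise floor: N = −174 + 10 log₁₀(B) + NF
10 log₁₀(5.49×10⁷) = 77.4 dB
N = −174 + 77.4 + 1.32 = −95.28 dBm
SNR = P_sig − N = −73.6 − (−95.28) = 21.68 dB → 21.7 dB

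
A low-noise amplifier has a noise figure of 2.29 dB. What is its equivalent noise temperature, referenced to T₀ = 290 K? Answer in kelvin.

F = 10^(2.29/10) = 1.69434
T_e = (F − 1)·T₀ = (1.69434 − 1) × 290 = 201 K

201 K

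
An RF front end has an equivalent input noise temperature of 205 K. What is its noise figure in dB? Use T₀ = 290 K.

F = 1 + T_e/T₀ = 1 + 205/290 = 1.7069
NF = 10 log₁₀(1.7069) = 2.32 dB

2.32 dB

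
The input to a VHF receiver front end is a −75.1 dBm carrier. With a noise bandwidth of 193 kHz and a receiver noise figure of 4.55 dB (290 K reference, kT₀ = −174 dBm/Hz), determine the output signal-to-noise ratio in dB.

41.5 dB

Noise floor: N = −174 + 10 log₁₀(B) + NF
10 log₁₀(1.93×10⁵) = 52.86 dB
N = −174 + 52.86 + 4.55 = −116.59 dBm
SNR = P_sig − N = −75.1 − (−116.59) = 41.49 dB → 41.5 dB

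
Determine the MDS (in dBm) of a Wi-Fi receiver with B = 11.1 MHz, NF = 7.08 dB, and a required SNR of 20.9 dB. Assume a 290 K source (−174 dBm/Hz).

−75.6 dBm

Sensitivity = −174 + 10 log₁₀(B) + NF + SNR_min
= −174 + 70.45 + 7.08 + 20.9
= −75.57 dBm → −75.6 dBm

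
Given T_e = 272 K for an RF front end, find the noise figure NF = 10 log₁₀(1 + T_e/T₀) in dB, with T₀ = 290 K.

2.87 dB

F = 1 + T_e/T₀ = 1 + 272/290 = 1.93793
NF = 10 log₁₀(1.93793) = 2.87 dB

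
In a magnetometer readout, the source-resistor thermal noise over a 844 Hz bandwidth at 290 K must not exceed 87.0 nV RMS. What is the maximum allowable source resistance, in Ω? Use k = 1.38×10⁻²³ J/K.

Johnson–Nyquist: V_n = √(4kTRB) ⇒ R = V_n² / (4kTB)
4kTB = 4 × 1.38×10⁻²³ × 290 × 8.44×10² = 1.35×10⁻¹⁷
R = (8.70×10⁻⁸)² / 1.35×10⁻¹⁷ = 5.60×10² Ω = 560 Ω

560 Ω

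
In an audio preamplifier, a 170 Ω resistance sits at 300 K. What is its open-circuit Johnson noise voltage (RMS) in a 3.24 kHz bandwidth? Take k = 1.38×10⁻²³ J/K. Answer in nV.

V_n = √(4kTRB)
4kTRB = 4 × 1.38×10⁻²³ × 300 × 1.70×10² × 3.24×10³ = 9.12×10⁻¹⁵ V²
V_n = √(9.12×10⁻¹⁵) = 9.55×10⁻⁸ V = 95.5 nV

95.5 nV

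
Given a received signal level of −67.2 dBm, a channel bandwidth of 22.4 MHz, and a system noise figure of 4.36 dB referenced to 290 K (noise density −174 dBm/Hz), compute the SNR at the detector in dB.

28.9 dB

Noise floor: N = −174 + 10 log₁₀(B) + NF
10 log₁₀(2.24×10⁷) = 73.5 dB
N = −174 + 73.5 + 4.36 = −96.14 dBm
SNR = P_sig − N = −67.2 − (−96.14) = 28.94 dB → 28.9 dB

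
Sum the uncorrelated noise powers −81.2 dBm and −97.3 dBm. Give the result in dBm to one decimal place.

−81.1 dBm

Convert to linear, add, convert back:
P₁ = 7.59×10⁻¹² W, P₂ = 1.86×10⁻¹³ W
P_tot = 7.77×10⁻¹² W → 10 log₁₀(P_tot / 10⁻³) = −81.1 dBm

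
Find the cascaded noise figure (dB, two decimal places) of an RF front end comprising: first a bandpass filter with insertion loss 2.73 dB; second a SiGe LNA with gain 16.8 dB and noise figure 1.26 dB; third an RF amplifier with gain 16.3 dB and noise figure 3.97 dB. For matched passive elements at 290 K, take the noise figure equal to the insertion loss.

Convert to linear (a loss of L dB is a gain of −L dB): F_i = 10^(NF_i/10), G_i = 10^(G_i,dB/10)
  Stage 1: F_1 = 10^(2.73/10) = 1.875, G_1 = 10^(−2.73/10) = 0.5333
  Stage 2: F_2 = 10^(1.26/10) = 1.337, G_2 = 10^(16.8/10) = 47.86
  Stage 3: F_3 = 10^(3.97/10) = 2.495, G_3 = 10^(16.3/10) = 42.66
Friis cascade:
  F = 1.875 + (1.337 − 1)/0.5333 + (2.495 − 1)/25.53 = 2.565
NF = 10 log₁₀(2.565) = 4.09 dB

4.09 dB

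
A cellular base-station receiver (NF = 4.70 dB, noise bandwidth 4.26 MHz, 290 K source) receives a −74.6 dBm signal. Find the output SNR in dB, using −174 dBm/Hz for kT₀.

28.4 dB

Noise floor: N = −174 + 10 log₁₀(B) + NF
10 log₁₀(4.26×10⁶) = 66.29 dB
N = −174 + 66.29 + 4.70 = −103.01 dBm
SNR = P_sig − N = −74.6 − (−103.01) = 28.41 dB → 28.4 dB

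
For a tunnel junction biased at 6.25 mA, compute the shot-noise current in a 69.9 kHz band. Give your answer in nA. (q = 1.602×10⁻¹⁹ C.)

11.8 nA

I_n = √(2qI·B)
2qI·B = 2 × 1.602×10⁻¹⁹ × 6.25×10⁻³ × 6.99×10⁴ = 1.40×10⁻¹⁶ A²
I_n = √(1.40×10⁻¹⁶) = 1.18×10⁻⁸ A = 11.8 nA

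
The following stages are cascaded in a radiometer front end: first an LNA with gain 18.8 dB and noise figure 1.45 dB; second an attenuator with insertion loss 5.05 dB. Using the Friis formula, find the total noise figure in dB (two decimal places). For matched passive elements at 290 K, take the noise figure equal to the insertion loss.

Convert to linear (a loss of L dB is a gain of −L dB): F_i = 10^(NF_i/10), G_i = 10^(G_i,dB/10)
  Stage 1: F_1 = 10^(1.45/10) = 1.396, G_1 = 10^(18.8/10) = 75.86
  Stage 2: F_2 = 10^(5.05/10) = 3.199, G_2 = 10^(−5.05/10) = 0.3126
Friis cascade:
  F = 1.396 + (3.199 − 1)/75.86 = 1.425
NF = 10 log₁₀(1.425) = 1.54 dB

1.54 dB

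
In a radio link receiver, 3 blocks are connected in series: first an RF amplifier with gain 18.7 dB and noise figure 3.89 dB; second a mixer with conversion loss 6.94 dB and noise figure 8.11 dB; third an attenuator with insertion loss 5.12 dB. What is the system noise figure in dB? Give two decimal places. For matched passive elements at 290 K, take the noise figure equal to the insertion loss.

4.27 dB

Convert to linear (a loss of L dB is a gain of −L dB): F_i = 10^(NF_i/10), G_i = 10^(G_i,dB/10)
  Stage 1: F_1 = 10^(3.89/10) = 2.449, G_1 = 10^(18.7/10) = 74.13
  Stage 2: F_2 = 10^(8.11/10) = 6.471, G_2 = 10^(−6.94/10) = 0.2023
  Stage 3: F_3 = 10^(5.12/10) = 3.251, G_3 = 10^(−5.12/10) = 0.3076
Friis cascade:
  F = 2.449 + (6.471 − 1)/74.13 + (3.251 − 1)/15.00 = 2.673
NF = 10 log₁₀(2.673) = 4.27 dB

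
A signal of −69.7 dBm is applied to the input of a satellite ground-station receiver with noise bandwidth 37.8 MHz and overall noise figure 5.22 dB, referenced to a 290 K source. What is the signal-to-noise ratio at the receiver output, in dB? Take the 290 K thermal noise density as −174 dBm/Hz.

23.3 dB

Noise floor: N = −174 + 10 log₁₀(B) + NF
10 log₁₀(3.78×10⁷) = 75.77 dB
N = −174 + 75.77 + 5.22 = −93.01 dBm
SNR = P_sig − N = −69.7 − (−93.01) = 23.31 dB → 23.3 dB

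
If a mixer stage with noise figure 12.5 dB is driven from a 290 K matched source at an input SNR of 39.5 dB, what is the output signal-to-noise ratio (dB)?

27.0 dB

By definition F = SNR_in/SNR_out, so in dB: SNR_out = SNR_in − NF
SNR_out = 39.5 − 12.5 = 27.0 dB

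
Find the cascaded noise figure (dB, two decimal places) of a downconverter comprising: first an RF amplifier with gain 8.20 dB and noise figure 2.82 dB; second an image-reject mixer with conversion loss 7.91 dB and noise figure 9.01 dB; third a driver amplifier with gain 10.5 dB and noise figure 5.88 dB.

7.52 dB

Convert to linear (a loss of L dB is a gain of −L dB): F_i = 10^(NF_i/10), G_i = 10^(G_i,dB/10)
  Stage 1: F_1 = 10^(2.82/10) = 1.914, G_1 = 10^(8.20/10) = 6.607
  Stage 2: F_2 = 10^(9.01/10) = 7.962, G_2 = 10^(−7.91/10) = 0.1618
  Stage 3: F_3 = 10^(5.88/10) = 3.873, G_3 = 10^(10.5/10) = 11.22
Friis cascade:
  F = 1.914 + (7.962 − 1)/6.607 + (3.873 − 1)/1.069 = 5.655
NF = 10 log₁₀(5.655) = 7.52 dB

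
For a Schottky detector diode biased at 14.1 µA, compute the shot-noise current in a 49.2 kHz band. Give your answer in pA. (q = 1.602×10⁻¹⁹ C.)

471 pA

I_n = √(2qI·B)
2qI·B = 2 × 1.602×10⁻¹⁹ × 1.41×10⁻⁵ × 4.92×10⁴ = 2.22×10⁻¹⁹ A²
I_n = √(2.22×10⁻¹⁹) = 4.71×10⁻¹⁰ A = 471 pA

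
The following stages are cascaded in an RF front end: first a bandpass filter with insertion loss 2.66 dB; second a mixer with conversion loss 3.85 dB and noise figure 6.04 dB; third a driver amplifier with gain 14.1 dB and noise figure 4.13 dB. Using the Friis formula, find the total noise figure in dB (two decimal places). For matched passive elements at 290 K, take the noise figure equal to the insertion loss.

11.62 dB

Convert to linear (a loss of L dB is a gain of −L dB): F_i = 10^(NF_i/10), G_i = 10^(G_i,dB/10)
  Stage 1: F_1 = 10^(2.66/10) = 1.845, G_1 = 10^(−2.66/10) = 0.5420
  Stage 2: F_2 = 10^(6.04/10) = 4.018, G_2 = 10^(−3.85/10) = 0.4121
  Stage 3: F_3 = 10^(4.13/10) = 2.588, G_3 = 10^(14.1/10) = 25.70
Friis cascade:
  F = 1.845 + (4.018 − 1)/0.5420 + (2.588 − 1)/0.2234 = 14.52
NF = 10 log₁₀(14.52) = 11.62 dB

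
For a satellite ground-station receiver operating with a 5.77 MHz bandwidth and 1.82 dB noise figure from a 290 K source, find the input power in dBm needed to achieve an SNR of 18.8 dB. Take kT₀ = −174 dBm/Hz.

Sensitivity = −174 + 10 log₁₀(B) + NF + SNR_min
= −174 + 67.61 + 1.82 + 18.8
= −85.77 dBm → −85.8 dBm

−85.8 dBm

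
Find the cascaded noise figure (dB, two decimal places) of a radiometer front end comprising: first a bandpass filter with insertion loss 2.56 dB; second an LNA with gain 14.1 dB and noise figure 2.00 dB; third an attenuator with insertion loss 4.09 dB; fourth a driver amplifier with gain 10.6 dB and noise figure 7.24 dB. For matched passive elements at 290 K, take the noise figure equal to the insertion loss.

Convert to linear (a loss of L dB is a gain of −L dB): F_i = 10^(NF_i/10), G_i = 10^(G_i,dB/10)
  Stage 1: F_1 = 10^(2.56/10) = 1.803, G_1 = 10^(−2.56/10) = 0.5546
  Stage 2: F_2 = 10^(2.00/10) = 1.585, G_2 = 10^(14.1/10) = 25.70
  Stage 3: F_3 = 10^(4.09/10) = 2.564, G_3 = 10^(−4.09/10) = 0.3899
  Stage 4: F_4 = 10^(7.24/10) = 5.297, G_4 = 10^(10.6/10) = 11.48
Friis cascade:
  F = 1.803 + (1.585 − 1)/0.5546 + (2.564 − 1)/14.26 + (5.297 − 1)/5.559 = 3.740
NF = 10 log₁₀(3.740) = 5.73 dB

5.73 dB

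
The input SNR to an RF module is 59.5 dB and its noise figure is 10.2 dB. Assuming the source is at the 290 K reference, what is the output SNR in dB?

By definition F = SNR_in/SNR_out, so in dB: SNR_out = SNR_in − NF
SNR_out = 59.5 − 10.2 = 49.3 dB

49.3 dB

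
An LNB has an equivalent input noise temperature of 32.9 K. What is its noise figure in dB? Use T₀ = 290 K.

0.467 dB

F = 1 + T_e/T₀ = 1 + 32.9/290 = 1.11345
NF = 10 log₁₀(1.11345) = 0.467 dB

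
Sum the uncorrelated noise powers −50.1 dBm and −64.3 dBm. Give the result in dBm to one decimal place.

−49.9 dBm

Convert to linear, add, convert back:
P₁ = 9.77×10⁻⁹ W, P₂ = 3.72×10⁻¹⁰ W
P_tot = 1.01×10⁻⁸ W → 10 log₁₀(P_tot / 10⁻³) = −49.9 dBm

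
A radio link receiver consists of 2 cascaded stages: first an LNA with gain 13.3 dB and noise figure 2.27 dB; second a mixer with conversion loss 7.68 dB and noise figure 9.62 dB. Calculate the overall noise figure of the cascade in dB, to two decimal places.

3.16 dB

Convert to linear (a loss of L dB is a gain of −L dB): F_i = 10^(NF_i/10), G_i = 10^(G_i,dB/10)
  Stage 1: F_1 = 10^(2.27/10) = 1.687, G_1 = 10^(13.3/10) = 21.38
  Stage 2: F_2 = 10^(9.62/10) = 9.162, G_2 = 10^(−7.68/10) = 0.1706
Friis cascade:
  F = 1.687 + (9.162 − 1)/21.38 = 2.068
NF = 10 log₁₀(2.068) = 3.16 dB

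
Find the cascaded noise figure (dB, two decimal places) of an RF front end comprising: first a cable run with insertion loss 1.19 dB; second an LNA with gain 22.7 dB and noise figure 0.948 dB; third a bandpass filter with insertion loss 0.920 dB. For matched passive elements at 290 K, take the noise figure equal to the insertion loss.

Convert to linear (a loss of L dB is a gain of −L dB): F_i = 10^(NF_i/10), G_i = 10^(G_i,dB/10)
  Stage 1: F_1 = 10^(1.19/10) = 1.315, G_1 = 10^(−1.19/10) = 0.7603
  Stage 2: F_2 = 10^(0.948/10) = 1.244, G_2 = 10^(22.7/10) = 186.2
  Stage 3: F_3 = 10^(0.920/10) = 1.236, G_3 = 10^(−0.920/10) = 0.8091
Friis cascade:
  F = 1.315 + (1.244 − 1)/0.7603 + (1.236 − 1)/141.6 = 1.638
NF = 10 log₁₀(1.638) = 2.14 dB

2.14 dB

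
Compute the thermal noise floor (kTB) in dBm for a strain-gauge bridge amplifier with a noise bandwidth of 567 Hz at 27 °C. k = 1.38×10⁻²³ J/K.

T = 27 °C + 273.15 = 300.15 K
P_n = kTB = 1.38×10⁻²³ × 300.15 × 5.67×10² = 2.35×10⁻¹⁸ W
In dBm: 10 log₁₀(2.35×10⁻¹⁸ / 10⁻³) = −146.3 dBm

−146.3 dBm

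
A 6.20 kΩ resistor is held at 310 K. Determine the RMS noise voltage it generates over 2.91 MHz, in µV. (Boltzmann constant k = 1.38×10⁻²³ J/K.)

V_n = √(4kTRB)
4kTRB = 4 × 1.38×10⁻²³ × 310 × 6.20×10³ × 2.91×10⁶ = 3.09×10⁻¹⁰ V²
V_n = √(3.09×10⁻¹⁰) = 1.76×10⁻⁵ V = 17.6 µV

17.6 µV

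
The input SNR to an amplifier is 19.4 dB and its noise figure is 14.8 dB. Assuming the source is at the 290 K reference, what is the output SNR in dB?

4.6 dB

By definition F = SNR_in/SNR_out, so in dB: SNR_out = SNR_in − NF
SNR_out = 19.4 − 14.8 = 4.6 dB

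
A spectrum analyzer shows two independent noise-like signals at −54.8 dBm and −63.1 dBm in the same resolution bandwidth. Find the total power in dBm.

−54.2 dBm

Convert to linear, add, convert back:
P₁ = 3.31×10⁻⁹ W, P₂ = 4.90×10⁻¹⁰ W
P_tot = 3.80×10⁻⁹ W → 10 log₁₀(P_tot / 10⁻³) = −54.2 dBm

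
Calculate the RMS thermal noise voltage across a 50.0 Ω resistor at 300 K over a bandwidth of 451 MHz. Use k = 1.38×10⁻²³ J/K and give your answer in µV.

V_n = √(4kTRB)
4kTRB = 4 × 1.38×10⁻²³ × 300 × 5.00×10¹ × 4.51×10⁸ = 3.73×10⁻¹⁰ V²
V_n = √(3.73×10⁻¹⁰) = 1.93×10⁻⁵ V = 19.3 µV

19.3 µV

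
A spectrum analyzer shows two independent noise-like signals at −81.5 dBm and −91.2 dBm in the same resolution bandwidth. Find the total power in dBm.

Convert to linear, add, convert back:
P₁ = 7.08×10⁻¹² W, P₂ = 7.59×10⁻¹³ W
P_tot = 7.84×10⁻¹² W → 10 log₁₀(P_tot / 10⁻³) = −81.1 dBm

−81.1 dBm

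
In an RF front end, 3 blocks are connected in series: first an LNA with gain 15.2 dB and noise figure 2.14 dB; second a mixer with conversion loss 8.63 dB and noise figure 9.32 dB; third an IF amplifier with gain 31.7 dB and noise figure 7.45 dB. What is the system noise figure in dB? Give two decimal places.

Convert to linear (a loss of L dB is a gain of −L dB): F_i = 10^(NF_i/10), G_i = 10^(G_i,dB/10)
  Stage 1: F_1 = 10^(2.14/10) = 1.637, G_1 = 10^(15.2/10) = 33.11
  Stage 2: F_2 = 10^(9.32/10) = 8.551, G_2 = 10^(−8.63/10) = 0.1371
  Stage 3: F_3 = 10^(7.45/10) = 5.559, G_3 = 10^(31.7/10) = 1479
Friis cascade:
  F = 1.637 + (8.551 − 1)/33.11 + (5.559 − 1)/4.539 = 2.869
NF = 10 log₁₀(2.869) = 4.58 dB

4.58 dB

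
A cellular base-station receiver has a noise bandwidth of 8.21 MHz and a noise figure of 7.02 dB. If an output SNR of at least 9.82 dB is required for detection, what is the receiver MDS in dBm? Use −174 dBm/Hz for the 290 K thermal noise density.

−88.0 dBm

Sensitivity = −174 + 10 log₁₀(B) + NF + SNR_min
= −174 + 69.14 + 7.02 + 9.82
= −88.02 dBm → −88.0 dBm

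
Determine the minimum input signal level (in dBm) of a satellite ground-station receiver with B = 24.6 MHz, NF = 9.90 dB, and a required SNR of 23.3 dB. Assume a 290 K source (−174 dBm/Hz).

−66.9 dBm

Sensitivity = −174 + 10 log₁₀(B) + NF + SNR_min
= −174 + 73.91 + 9.90 + 23.3
= −66.89 dBm → −66.9 dBm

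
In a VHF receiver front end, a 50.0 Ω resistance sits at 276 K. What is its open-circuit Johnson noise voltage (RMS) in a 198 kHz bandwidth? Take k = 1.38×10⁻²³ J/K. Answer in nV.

388 nV

V_n = √(4kTRB)
4kTRB = 4 × 1.38×10⁻²³ × 276 × 5.00×10¹ × 1.98×10⁵ = 1.51×10⁻¹³ V²
V_n = √(1.51×10⁻¹³) = 3.88×10⁻⁷ V = 388 nV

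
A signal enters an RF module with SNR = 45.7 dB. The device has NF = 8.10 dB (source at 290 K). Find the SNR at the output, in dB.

37.60 dB

By definition F = SNR_in/SNR_out, so in dB: SNR_out = SNR_in − NF
SNR_out = 45.7 − 8.10 = 37.60 dB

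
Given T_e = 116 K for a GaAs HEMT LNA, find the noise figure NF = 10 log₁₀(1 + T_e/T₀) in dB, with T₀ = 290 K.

F = 1 + T_e/T₀ = 1 + 116/290 = 1.4
NF = 10 log₁₀(1.4) = 1.46 dB

1.46 dB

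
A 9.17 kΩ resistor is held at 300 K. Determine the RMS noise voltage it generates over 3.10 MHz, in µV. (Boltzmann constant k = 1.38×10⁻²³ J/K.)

V_n = √(4kTRB)
4kTRB = 4 × 1.38×10⁻²³ × 300 × 9.17×10³ × 3.10×10⁶ = 4.71×10⁻¹⁰ V²
V_n = √(4.71×10⁻¹⁰) = 2.17×10⁻⁵ V = 21.7 µV

21.7 µV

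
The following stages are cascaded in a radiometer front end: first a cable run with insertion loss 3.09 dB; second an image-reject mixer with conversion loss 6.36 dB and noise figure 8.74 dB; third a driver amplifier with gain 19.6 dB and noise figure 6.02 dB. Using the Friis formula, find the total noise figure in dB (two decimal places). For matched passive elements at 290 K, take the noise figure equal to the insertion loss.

16.20 dB

Convert to linear (a loss of L dB is a gain of −L dB): F_i = 10^(NF_i/10), G_i = 10^(G_i,dB/10)
  Stage 1: F_1 = 10^(3.09/10) = 2.037, G_1 = 10^(−3.09/10) = 0.4909
  Stage 2: F_2 = 10^(8.74/10) = 7.482, G_2 = 10^(−6.36/10) = 0.2312
  Stage 3: F_3 = 10^(6.02/10) = 3.999, G_3 = 10^(19.6/10) = 91.20
Friis cascade:
  F = 2.037 + (7.482 − 1)/0.4909 + (3.999 − 1)/0.1135 = 41.67
NF = 10 log₁₀(41.67) = 16.20 dB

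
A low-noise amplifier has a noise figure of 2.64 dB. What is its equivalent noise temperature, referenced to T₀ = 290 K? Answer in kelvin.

F = 10^(2.64/10) = 1.83654
T_e = (F − 1)·T₀ = (1.83654 − 1) × 290 = 243 K

243 K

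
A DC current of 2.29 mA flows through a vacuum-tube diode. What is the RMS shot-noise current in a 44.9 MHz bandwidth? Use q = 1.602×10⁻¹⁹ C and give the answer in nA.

I_n = √(2qI·B)
2qI·B = 2 × 1.602×10⁻¹⁹ × 2.29×10⁻³ × 4.49×10⁷ = 3.29×10⁻¹⁴ A²
I_n = √(3.29×10⁻¹⁴) = 1.82×10⁻⁷ A = 182 nA

182 nA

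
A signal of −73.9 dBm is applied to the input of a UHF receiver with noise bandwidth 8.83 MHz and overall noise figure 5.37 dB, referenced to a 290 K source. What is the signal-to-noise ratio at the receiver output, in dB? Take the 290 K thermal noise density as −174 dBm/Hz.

25.3 dB

Noise floor: N = −174 + 10 log₁₀(B) + NF
10 log₁₀(8.83×10⁶) = 69.46 dB
N = −174 + 69.46 + 5.37 = −99.17 dBm
SNR = P_sig − N = −73.9 − (−99.17) = 25.27 dB → 25.3 dB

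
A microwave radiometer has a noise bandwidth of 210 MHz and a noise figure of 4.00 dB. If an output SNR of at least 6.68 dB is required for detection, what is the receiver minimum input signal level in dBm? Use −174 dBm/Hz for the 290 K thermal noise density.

Sensitivity = −174 + 10 log₁₀(B) + NF + SNR_min
= −174 + 83.22 + 4.00 + 6.68
= −80.10 dBm → −80.1 dBm

−80.1 dBm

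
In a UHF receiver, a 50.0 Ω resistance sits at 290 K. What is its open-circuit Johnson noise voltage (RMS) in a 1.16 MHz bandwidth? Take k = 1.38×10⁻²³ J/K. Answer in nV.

V_n = √(4kTRB)
4kTRB = 4 × 1.38×10⁻²³ × 290 × 5.00×10¹ × 1.16×10⁶ = 9.28×10⁻¹³ V²
V_n = √(9.28×10⁻¹³) = 9.64×10⁻⁷ V = 964 nV

964 nV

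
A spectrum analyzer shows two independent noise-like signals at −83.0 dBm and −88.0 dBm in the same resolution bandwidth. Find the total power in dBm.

−81.8 dBm

Convert to linear, add, convert back:
P₁ = 5.01×10⁻¹² W, P₂ = 1.58×10⁻¹² W
P_tot = 6.60×10⁻¹² W → 10 log₁₀(P_tot / 10⁻³) = −81.8 dBm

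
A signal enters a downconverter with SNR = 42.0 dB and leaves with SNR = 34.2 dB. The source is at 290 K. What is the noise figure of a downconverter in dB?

7.8 dB

NF (dB) = SNR_in(dB) − SNR_out(dB) when the source is at T₀
NF = 42.0 − 34.2 = 7.8 dB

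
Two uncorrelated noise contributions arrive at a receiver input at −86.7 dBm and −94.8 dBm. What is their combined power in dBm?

−86.1 dBm

Convert to linear, add, convert back:
P₁ = 2.14×10⁻¹² W, P₂ = 3.31×10⁻¹³ W
P_tot = 2.47×10⁻¹² W → 10 log₁₀(P_tot / 10⁻³) = −86.1 dBm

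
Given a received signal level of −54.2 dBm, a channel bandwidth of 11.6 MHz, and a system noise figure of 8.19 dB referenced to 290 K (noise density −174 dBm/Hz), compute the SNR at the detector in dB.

41.0 dB

Noise floor: N = −174 + 10 log₁₀(B) + NF
10 log₁₀(1.16×10⁷) = 70.64 dB
N = −174 + 70.64 + 8.19 = −95.17 dBm
SNR = P_sig − N = −54.2 − (−95.17) = 40.97 dB → 41.0 dB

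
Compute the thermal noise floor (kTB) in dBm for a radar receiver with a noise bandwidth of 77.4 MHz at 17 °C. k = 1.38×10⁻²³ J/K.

−95.1 dBm

T = 17 °C + 273.15 = 290.15 K
P_n = kTB = 1.38×10⁻²³ × 290.15 × 7.74×10⁷ = 3.10×10⁻¹³ W
In dBm: 10 log₁₀(3.10×10⁻¹³ / 10⁻³) = −95.1 dBm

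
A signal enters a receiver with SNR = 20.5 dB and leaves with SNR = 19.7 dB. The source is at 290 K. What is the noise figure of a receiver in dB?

NF (dB) = SNR_in(dB) − SNR_out(dB) when the source is at T₀
NF = 20.5 − 19.7 = 0.8 dB

0.8 dB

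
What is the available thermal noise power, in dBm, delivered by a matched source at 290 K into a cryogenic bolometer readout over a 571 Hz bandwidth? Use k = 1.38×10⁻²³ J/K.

P_n = kTB = 1.38×10⁻²³ × 290 × 5.71×10² = 2.29×10⁻¹⁸ W
In dBm: 10 log₁₀(2.29×10⁻¹⁸ / 10⁻³) = −146.4 dBm

−146.4 dBm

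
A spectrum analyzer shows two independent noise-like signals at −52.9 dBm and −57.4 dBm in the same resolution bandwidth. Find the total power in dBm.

Convert to linear, add, convert back:
P₁ = 5.13×10⁻⁹ W, P₂ = 1.82×10⁻⁹ W
P_tot = 6.95×10⁻⁹ W → 10 log₁₀(P_tot / 10⁻³) = −51.6 dBm

−51.6 dBm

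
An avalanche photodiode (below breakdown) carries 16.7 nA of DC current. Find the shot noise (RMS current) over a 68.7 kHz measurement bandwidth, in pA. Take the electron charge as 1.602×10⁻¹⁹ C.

I_n = √(2qI·B)
2qI·B = 2 × 1.602×10⁻¹⁹ × 1.67×10⁻⁸ × 6.87×10⁴ = 3.68×10⁻²² A²
I_n = √(3.68×10⁻²²) = 1.92×10⁻¹¹ A = 19.2 pA

19.2 pA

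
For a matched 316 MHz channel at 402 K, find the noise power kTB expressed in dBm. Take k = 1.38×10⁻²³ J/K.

P_n = kTB = 1.38×10⁻²³ × 402 × 3.16×10⁸ = 1.75×10⁻¹² W
In dBm: 10 log₁₀(1.75×10⁻¹² / 10⁻³) = −87.6 dBm

−87.6 dBm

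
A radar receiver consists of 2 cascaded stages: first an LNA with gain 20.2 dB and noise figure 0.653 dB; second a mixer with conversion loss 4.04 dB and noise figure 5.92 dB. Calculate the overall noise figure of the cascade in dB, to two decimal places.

Convert to linear (a loss of L dB is a gain of −L dB): F_i = 10^(NF_i/10), G_i = 10^(G_i,dB/10)
  Stage 1: F_1 = 10^(0.653/10) = 1.162, G_1 = 10^(20.2/10) = 104.7
  Stage 2: F_2 = 10^(5.92/10) = 3.908, G_2 = 10^(−4.04/10) = 0.3945
Friis cascade:
  F = 1.162 + (3.908 − 1)/104.7 = 1.190
NF = 10 log₁₀(1.190) = 0.76 dB

0.76 dB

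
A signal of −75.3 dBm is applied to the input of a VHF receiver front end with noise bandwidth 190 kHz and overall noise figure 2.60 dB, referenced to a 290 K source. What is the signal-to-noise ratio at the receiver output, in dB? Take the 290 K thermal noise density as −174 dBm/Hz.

43.3 dB

Noise floor: N = −174 + 10 log₁₀(B) + NF
10 log₁₀(1.90×10⁵) = 52.79 dB
N = −174 + 52.79 + 2.60 = −118.61 dBm
SNR = P_sig − N = −75.3 − (−118.61) = 43.31 dB → 43.3 dB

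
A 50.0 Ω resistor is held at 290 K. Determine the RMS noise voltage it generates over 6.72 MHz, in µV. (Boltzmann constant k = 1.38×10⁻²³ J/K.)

V_n = √(4kTRB)
4kTRB = 4 × 1.38×10⁻²³ × 290 × 5.00×10¹ × 6.72×10⁶ = 5.38×10⁻¹² V²
V_n = √(5.38×10⁻¹²) = 2.32×10⁻⁶ V = 2.32 µV

2.32 µV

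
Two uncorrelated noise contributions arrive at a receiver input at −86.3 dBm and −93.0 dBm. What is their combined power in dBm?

Convert to linear, add, convert back:
P₁ = 2.34×10⁻¹² W, P₂ = 5.01×10⁻¹³ W
P_tot = 2.85×10⁻¹² W → 10 log₁₀(P_tot / 10⁻³) = −85.5 dBm

−85.5 dBm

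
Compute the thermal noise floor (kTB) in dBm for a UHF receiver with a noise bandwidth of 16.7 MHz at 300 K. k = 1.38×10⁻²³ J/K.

−101.6 dBm

P_n = kTB = 1.38×10⁻²³ × 300 × 1.67×10⁷ = 6.91×10⁻¹⁴ W
In dBm: 10 log₁₀(6.91×10⁻¹⁴ / 10⁻³) = −101.6 dBm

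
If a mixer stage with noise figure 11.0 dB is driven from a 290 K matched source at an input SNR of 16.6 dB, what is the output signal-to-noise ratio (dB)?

By definition F = SNR_in/SNR_out, so in dB: SNR_out = SNR_in − NF
SNR_out = 16.6 − 11.0 = 5.6 dB

5.6 dB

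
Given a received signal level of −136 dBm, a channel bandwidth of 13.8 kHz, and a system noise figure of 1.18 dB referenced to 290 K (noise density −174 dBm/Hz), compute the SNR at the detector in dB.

Noise floor: N = −174 + 10 log₁₀(B) + NF
10 log₁₀(1.38×10⁴) = 41.4 dB
N = −174 + 41.4 + 1.18 = −131.42 dBm
SNR = P_sig − N = −136 − (−131.42) = −4.58 dB → −4.6 dB

−4.6 dB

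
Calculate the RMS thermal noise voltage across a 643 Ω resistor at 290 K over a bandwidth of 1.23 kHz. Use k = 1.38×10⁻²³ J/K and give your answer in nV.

113 nV

V_n = √(4kTRB)
4kTRB = 4 × 1.38×10⁻²³ × 290 × 6.43×10² × 1.23×10³ = 1.27×10⁻¹⁴ V²
V_n = √(1.27×10⁻¹⁴) = 1.13×10⁻⁷ V = 113 nV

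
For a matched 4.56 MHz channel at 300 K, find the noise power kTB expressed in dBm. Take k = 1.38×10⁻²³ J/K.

−107.2 dBm

P_n = kTB = 1.38×10⁻²³ × 300 × 4.56×10⁶ = 1.89×10⁻¹⁴ W
In dBm: 10 log₁₀(1.89×10⁻¹⁴ / 10⁻³) = −107.2 dBm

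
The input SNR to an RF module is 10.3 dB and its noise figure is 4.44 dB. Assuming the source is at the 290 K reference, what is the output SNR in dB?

5.86 dB

By definition F = SNR_in/SNR_out, so in dB: SNR_out = SNR_in − NF
SNR_out = 10.3 − 4.44 = 5.86 dB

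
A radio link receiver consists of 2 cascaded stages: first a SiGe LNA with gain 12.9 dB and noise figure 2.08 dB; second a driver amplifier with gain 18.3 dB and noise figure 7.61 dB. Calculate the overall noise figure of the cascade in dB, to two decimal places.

Convert to linear (a loss of L dB is a gain of −L dB): F_i = 10^(NF_i/10), G_i = 10^(G_i,dB/10)
  Stage 1: F_1 = 10^(2.08/10) = 1.614, G_1 = 10^(12.9/10) = 19.50
  Stage 2: F_2 = 10^(7.61/10) = 5.768, G_2 = 10^(18.3/10) = 67.61
Friis cascade:
  F = 1.614 + (5.768 − 1)/19.50 = 1.859
NF = 10 log₁₀(1.859) = 2.69 dB

2.69 dB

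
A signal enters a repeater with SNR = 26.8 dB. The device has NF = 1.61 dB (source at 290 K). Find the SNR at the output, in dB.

25.19 dB

By definition F = SNR_in/SNR_out, so in dB: SNR_out = SNR_in − NF
SNR_out = 26.8 − 1.61 = 25.19 dB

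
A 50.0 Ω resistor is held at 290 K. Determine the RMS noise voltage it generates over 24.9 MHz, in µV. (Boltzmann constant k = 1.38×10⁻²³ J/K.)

V_n = √(4kTRB)
4kTRB = 4 × 1.38×10⁻²³ × 290 × 5.00×10¹ × 2.49×10⁷ = 1.99×10⁻¹¹ V²
V_n = √(1.99×10⁻¹¹) = 4.46×10⁻⁶ V = 4.46 µV

4.46 µV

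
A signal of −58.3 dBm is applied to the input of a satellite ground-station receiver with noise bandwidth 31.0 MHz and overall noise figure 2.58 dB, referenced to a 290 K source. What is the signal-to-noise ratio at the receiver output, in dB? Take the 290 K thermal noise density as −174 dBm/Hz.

Noise floor: N = −174 + 10 log₁₀(B) + NF
10 log₁₀(3.10×10⁷) = 74.91 dB
N = −174 + 74.91 + 2.58 = −96.51 dBm
SNR = P_sig − N = −58.3 − (−96.51) = 38.21 dB → 38.2 dB

38.2 dB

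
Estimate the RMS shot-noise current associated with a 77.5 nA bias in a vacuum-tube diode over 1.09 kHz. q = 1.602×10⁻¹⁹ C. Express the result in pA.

I_n = √(2qI·B)
2qI·B = 2 × 1.602×10⁻¹⁹ × 7.75×10⁻⁸ × 1.09×10³ = 2.71×10⁻²³ A²
I_n = √(2.71×10⁻²³) = 5.20×10⁻¹² A = 5.20 pA

5.20 pA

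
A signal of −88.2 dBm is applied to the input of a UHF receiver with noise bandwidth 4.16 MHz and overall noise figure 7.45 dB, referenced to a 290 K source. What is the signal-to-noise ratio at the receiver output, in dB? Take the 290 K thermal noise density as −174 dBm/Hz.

Noise floor: N = −174 + 10 log₁₀(B) + NF
10 log₁₀(4.16×10⁶) = 66.19 dB
N = −174 + 66.19 + 7.45 = −100.36 dBm
SNR = P_sig − N = −88.2 − (−100.36) = 12.16 dB → 12.2 dB

12.2 dB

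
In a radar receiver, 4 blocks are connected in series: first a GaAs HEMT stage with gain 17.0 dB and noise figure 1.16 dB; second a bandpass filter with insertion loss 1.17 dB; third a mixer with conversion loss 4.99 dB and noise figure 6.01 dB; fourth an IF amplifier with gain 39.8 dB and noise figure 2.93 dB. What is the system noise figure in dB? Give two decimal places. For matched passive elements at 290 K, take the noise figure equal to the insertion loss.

1.67 dB

Convert to linear (a loss of L dB is a gain of −L dB): F_i = 10^(NF_i/10), G_i = 10^(G_i,dB/10)
  Stage 1: F_1 = 10^(1.16/10) = 1.306, G_1 = 10^(17.0/10) = 50.12
  Stage 2: F_2 = 10^(1.17/10) = 1.309, G_2 = 10^(−1.17/10) = 0.7638
  Stage 3: F_3 = 10^(6.01/10) = 3.990, G_3 = 10^(−4.99/10) = 0.3170
  Stage 4: F_4 = 10^(2.93/10) = 1.963, G_4 = 10^(39.8/10) = 9550
Friis cascade:
  F = 1.306 + (1.309 − 1)/50.12 + (3.990 − 1)/38.28 + (1.963 − 1)/12.13 = 1.470
NF = 10 log₁₀(1.470) = 1.67 dB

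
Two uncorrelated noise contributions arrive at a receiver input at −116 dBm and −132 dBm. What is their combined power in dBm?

−115.9 dBm

Convert to linear, add, convert back:
P₁ = 2.51×10⁻¹⁵ W, P₂ = 6.31×10⁻¹⁷ W
P_tot = 2.57×10⁻¹⁵ W → 10 log₁₀(P_tot / 10⁻³) = −115.9 dBm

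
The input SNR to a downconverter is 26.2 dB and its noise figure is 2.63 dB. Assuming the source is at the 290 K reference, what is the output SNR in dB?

23.57 dB

By definition F = SNR_in/SNR_out, so in dB: SNR_out = SNR_in − NF
SNR_out = 26.2 − 2.63 = 23.57 dB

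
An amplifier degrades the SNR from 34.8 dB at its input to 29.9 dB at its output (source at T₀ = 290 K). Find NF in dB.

4.9 dB

NF (dB) = SNR_in(dB) − SNR_out(dB) when the source is at T₀
NF = 34.8 − 29.9 = 4.9 dB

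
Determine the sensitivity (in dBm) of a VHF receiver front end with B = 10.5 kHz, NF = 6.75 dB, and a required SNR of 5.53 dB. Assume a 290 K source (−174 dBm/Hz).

−121.5 dBm

Sensitivity = −174 + 10 log₁₀(B) + NF + SNR_min
= −174 + 40.21 + 6.75 + 5.53
= −121.51 dBm → −121.5 dBm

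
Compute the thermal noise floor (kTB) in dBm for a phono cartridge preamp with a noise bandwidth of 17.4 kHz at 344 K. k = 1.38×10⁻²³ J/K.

P_n = kTB = 1.38×10⁻²³ × 344 × 1.74×10⁴ = 8.26×10⁻¹⁷ W
In dBm: 10 log₁₀(8.26×10⁻¹⁷ / 10⁻³) = −130.8 dBm

−130.8 dBm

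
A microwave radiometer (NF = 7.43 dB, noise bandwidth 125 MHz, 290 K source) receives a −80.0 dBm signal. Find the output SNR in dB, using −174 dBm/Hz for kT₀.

5.6 dB

Noise floor: N = −174 + 10 log₁₀(B) + NF
10 log₁₀(1.25×10⁸) = 80.97 dB
N = −174 + 80.97 + 7.43 = −85.60 dBm
SNR = P_sig − N = −80.0 − (−85.60) = 5.60 dB → 5.6 dB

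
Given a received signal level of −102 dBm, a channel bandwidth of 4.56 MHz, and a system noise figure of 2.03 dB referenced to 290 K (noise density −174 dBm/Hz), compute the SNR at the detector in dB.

3.4 dB

Noise floor: N = −174 + 10 log₁₀(B) + NF
10 log₁₀(4.56×10⁶) = 66.59 dB
N = −174 + 66.59 + 2.03 = −105.38 dBm
SNR = P_sig − N = −102 − (−105.38) = 3.38 dB → 3.4 dB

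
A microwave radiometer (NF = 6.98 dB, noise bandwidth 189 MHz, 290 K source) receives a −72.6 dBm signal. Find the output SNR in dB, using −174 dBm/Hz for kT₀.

11.7 dB

Noise floor: N = −174 + 10 log₁₀(B) + NF
10 log₁₀(1.89×10⁸) = 82.76 dB
N = −174 + 82.76 + 6.98 = −84.26 dBm
SNR = P_sig − N = −72.6 − (−84.26) = 11.66 dB → 11.7 dB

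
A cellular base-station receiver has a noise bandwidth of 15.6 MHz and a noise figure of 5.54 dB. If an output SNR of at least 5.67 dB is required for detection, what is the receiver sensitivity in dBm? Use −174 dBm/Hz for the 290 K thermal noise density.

Sensitivity = −174 + 10 log₁₀(B) + NF + SNR_min
= −174 + 71.93 + 5.54 + 5.67
= −90.86 dBm → −90.9 dBm

−90.9 dBm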